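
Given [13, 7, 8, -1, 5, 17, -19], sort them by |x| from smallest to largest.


Compute absolute values:
  |13| = 13
  |7| = 7
  |8| = 8
  |-1| = 1
  |5| = 5
  |17| = 17
  |-19| = 19
Absolute values in increasing order: 1 < 5 < 7 < 8 < 13 < 17 < 19
Listing the original numbers in that order gives the answer.
Final answer: [-1, 5, 7, 8, 13, 17, -19]


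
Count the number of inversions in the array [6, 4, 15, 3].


For each element, count the later elements that are smaller than it:
  6 (index 0): smaller elements after it = [4, 3] -> 2
  4 (index 1): smaller elements after it = [3] -> 1
  15 (index 2): smaller elements after it = [3] -> 1
Total inversions = 2 + 1 + 1 = 4
Final answer: 4


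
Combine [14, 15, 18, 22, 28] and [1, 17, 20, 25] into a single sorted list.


List A: [14, 15, 18, 22, 28]
List B: [1, 17, 20, 25]
Repeatedly compare the front elements and take the smaller:
  14 vs 1 -> take 1
  14 vs 17 -> take 14
  15 vs 17 -> take 15
  18 vs 17 -> take 17
  18 vs 20 -> take 18
  22 vs 20 -> take 20
  22 vs 25 -> take 22
  28 vs 25 -> take 25
  B is exhausted; append the rest of A: [28]
Final answer: [1, 14, 15, 17, 18, 20, 22, 25, 28]


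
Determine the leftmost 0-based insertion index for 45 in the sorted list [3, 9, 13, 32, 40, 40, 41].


List is sorted: [3, 9, 13, 32, 40, 40, 41]
We need the leftmost position where 45 can be inserted, i.e. the first index whose element is >= 45 (or the end of the list if none is).
Binary search with low=0, high=7 (0-based indices):
  low=0, high=7, mid=3: a[3]=32 < 45, so low = 4
  low=4, high=7, mid=5: a[5]=40 < 45, so low = 6
  low=6, high=7, mid=6: a[6]=41 < 45, so low = 7
Now low = high = 7, so the insertion index is 7.
Final answer: 7


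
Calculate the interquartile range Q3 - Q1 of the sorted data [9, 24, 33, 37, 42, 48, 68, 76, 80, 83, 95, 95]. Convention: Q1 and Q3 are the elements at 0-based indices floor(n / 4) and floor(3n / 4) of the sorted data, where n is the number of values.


The data has n = 12 elements.
Q1 index = floor(12 / 4) = floor(3) = 3; Q3 index = floor(3 * 12 / 4) = floor(9) = 9
Q1 = element at index 3 = 37
Q3 = element at index 9 = 83
IQR = 83 - 37 = 46
Final answer: 46


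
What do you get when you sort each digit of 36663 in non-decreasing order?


The number 36663 has digits: 3, 6, 6, 6, 3
Sorted: 3, 3, 6, 6, 6
Joining the sorted digits gives the result.
Final answer: 33666


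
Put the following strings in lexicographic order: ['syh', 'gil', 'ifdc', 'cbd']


Compare strings character by character (the first differing letter decides):
  'cbd' < 'gil' since 'c' < 'g' at position 1
  'gil' < 'ifdc' since 'g' < 'i' at position 1
  'ifdc' < 'syh' since 'i' < 's' at position 1
Chaining these comparisons gives the alphabetical order.
Final answer: ['cbd', 'gil', 'ifdc', 'syh']


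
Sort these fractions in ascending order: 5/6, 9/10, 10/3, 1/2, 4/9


Convert to decimal for comparison:
  5/6 = 0.8333
  9/10 = 0.9
  10/3 = 3.3333
  1/2 = 0.5
  4/9 = 0.4444
Decimals in increasing order: 0.4444 < 0.5 < 0.8333 < 0.9 < 3.3333
Writing each back as its fraction gives the sorted order.
Final answer: 4/9, 1/2, 5/6, 9/10, 10/3


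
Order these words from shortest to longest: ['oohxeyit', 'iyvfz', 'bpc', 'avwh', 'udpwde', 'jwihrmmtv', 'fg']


Compute lengths:
  'oohxeyit' has length 8
  'iyvfz' has length 5
  'bpc' has length 3
  'avwh' has length 4
  'udpwde' has length 6
  'jwihrmmtv' has length 9
  'fg' has length 2
Lengths in increasing order: 2 < 3 < 4 < 5 < 6 < 8 < 9
Listing the words in that order gives the answer.
Final answer: ['fg', 'bpc', 'avwh', 'iyvfz', 'udpwde', 'oohxeyit', 'jwihrmmtv']


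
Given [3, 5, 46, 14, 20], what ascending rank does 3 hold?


Sort ascending: [3, 5, 14, 20, 46]
Find 3 in the sorted list.
3 is at position 1 (1-indexed).
Final answer: 1


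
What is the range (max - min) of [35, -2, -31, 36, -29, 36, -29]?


Maximum value: 36
Minimum value: -31
Range = 36 - (-31) = 67
Final answer: 67


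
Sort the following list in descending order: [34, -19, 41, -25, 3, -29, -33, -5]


Original list: [34, -19, 41, -25, 3, -29, -33, -5]
Repeatedly take the largest remaining element:
  Remaining [34, -19, 41, -25, 3, -29, -33, -5] -> largest is 41
  Remaining [34, -19, -25, 3, -29, -33, -5] -> largest is 34
  Remaining [-19, -25, 3, -29, -33, -5] -> largest is 3
  Remaining [-19, -25, -29, -33, -5] -> largest is -5
  Remaining [-19, -25, -29, -33] -> largest is -19
  Remaining [-25, -29, -33] -> largest is -25
  Remaining [-29, -33] -> largest is -29
  Remaining [-33] -> largest is -33
Collecting the picks in order gives the descending list.
Final answer: [41, 34, 3, -5, -19, -25, -29, -33]


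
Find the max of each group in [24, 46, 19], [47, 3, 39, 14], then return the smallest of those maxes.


Find max of each group:
  Group 1: [24, 46, 19] -> max = 46
  Group 2: [47, 3, 39, 14] -> max = 47
Maxes: [46, 47]
Minimum of maxes = 46
Final answer: 46


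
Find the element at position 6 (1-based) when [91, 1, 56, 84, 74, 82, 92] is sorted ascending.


Sort ascending: [1, 56, 74, 82, 84, 91, 92]
The 6th element (1-indexed) is at index 5.
Value = 91
Final answer: 91


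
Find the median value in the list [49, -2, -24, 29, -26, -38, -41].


First, sort the list: [-41, -38, -26, -24, -2, 29, 49]
The list has 7 elements (odd count).
The middle index is 3 (0-based), and the element there is -24.
Final answer: -24


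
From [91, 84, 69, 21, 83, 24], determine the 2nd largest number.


Sort descending: [91, 84, 83, 69, 24, 21]
The 2nd element (1-indexed) is at index 1.
Value = 84
Final answer: 84


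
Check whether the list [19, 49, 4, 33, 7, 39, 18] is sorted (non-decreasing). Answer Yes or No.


Check consecutive pairs:
  19 <= 49? True
  49 <= 4? False
  4 <= 33? True
  33 <= 7? False
  7 <= 39? True
  39 <= 18? False
3 consecutive pair(s) are out of order, so the list is not sorted.
Final answer: No


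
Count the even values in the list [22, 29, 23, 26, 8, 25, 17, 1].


Check each element:
  22 is even
  29 is odd
  23 is odd
  26 is even
  8 is even
  25 is odd
  17 is odd
  1 is odd
Evens: [22, 26, 8]
Count of evens = 3
Final answer: 3


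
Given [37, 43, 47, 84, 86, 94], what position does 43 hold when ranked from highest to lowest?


Sort descending: [94, 86, 84, 47, 43, 37]
Find 43 in the sorted list.
43 is at position 5.
Final answer: 5


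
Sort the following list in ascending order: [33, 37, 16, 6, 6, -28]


Original list: [33, 37, 16, 6, 6, -28]
Repeatedly take the smallest remaining element:
  Remaining [33, 37, 16, 6, 6, -28] -> smallest is -28
  Remaining [33, 37, 16, 6, 6] -> smallest is 6
  Remaining [33, 37, 16, 6] -> smallest is 6
  Remaining [33, 37, 16] -> smallest is 16
  Remaining [33, 37] -> smallest is 33
  Remaining [37] -> smallest is 37
Collecting the picks in order gives the sorted list.
Final answer: [-28, 6, 6, 16, 33, 37]


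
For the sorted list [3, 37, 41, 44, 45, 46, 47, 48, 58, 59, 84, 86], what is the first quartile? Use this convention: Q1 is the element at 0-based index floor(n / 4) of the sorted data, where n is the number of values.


The list has n = 12 elements.
Q1 index = floor(12 / 4) = floor(3) = 3
Counting from index 0 in the sorted data, the element at index 3 is 44.
Final answer: 44


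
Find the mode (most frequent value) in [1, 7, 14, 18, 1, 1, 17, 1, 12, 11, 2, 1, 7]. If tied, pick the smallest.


Count the frequency of each value:
  1 appears 5 time(s)
  2 appears 1 time(s)
  7 appears 2 time(s)
  11 appears 1 time(s)
  12 appears 1 time(s)
  14 appears 1 time(s)
  17 appears 1 time(s)
  18 appears 1 time(s)
Maximum frequency is 5.
Only 1 reaches that frequency, so it is the mode.
Final answer: 1


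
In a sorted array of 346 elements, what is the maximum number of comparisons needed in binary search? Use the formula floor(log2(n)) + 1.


Binary search halves the search space each step.
Maximum comparisons = floor(log2(346)) + 1
log2(346) = 8.4346
floor(log2(346)) = 8, so 8 + 1 = 9
Final answer: 9


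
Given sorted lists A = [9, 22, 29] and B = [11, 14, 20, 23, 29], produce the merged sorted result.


List A: [9, 22, 29]
List B: [11, 14, 20, 23, 29]
Repeatedly compare the front elements and take the smaller:
  9 vs 11 -> take 9
  22 vs 11 -> take 11
  22 vs 14 -> take 14
  22 vs 20 -> take 20
  22 vs 23 -> take 22
  29 vs 23 -> take 23
  29 vs 29 -> take 29
  A is exhausted; append the rest of B: [29]
Final answer: [9, 11, 14, 20, 22, 23, 29, 29]


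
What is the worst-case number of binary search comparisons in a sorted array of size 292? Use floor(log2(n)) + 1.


Binary search halves the search space each step.
Maximum comparisons = floor(log2(292)) + 1
log2(292) = 8.1898
floor(log2(292)) = 8, so 8 + 1 = 9
Final answer: 9


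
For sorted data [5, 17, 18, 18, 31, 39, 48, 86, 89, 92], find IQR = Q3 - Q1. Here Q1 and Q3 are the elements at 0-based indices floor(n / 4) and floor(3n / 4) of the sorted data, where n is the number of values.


The data has n = 10 elements.
Q1 index = floor(10 / 4) = floor(2.5) = 2; Q3 index = floor(3 * 10 / 4) = floor(7.5) = 7
Q1 = element at index 2 = 18
Q3 = element at index 7 = 86
IQR = 86 - 18 = 68
Final answer: 68


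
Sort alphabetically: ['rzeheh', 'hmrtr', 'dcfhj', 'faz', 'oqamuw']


Compare strings character by character (the first differing letter decides):
  'dcfhj' < 'faz' since 'd' < 'f' at position 1
  'faz' < 'hmrtr' since 'f' < 'h' at position 1
  'hmrtr' < 'oqamuw' since 'h' < 'o' at position 1
  'oqamuw' < 'rzeheh' since 'o' < 'r' at position 1
Chaining these comparisons gives the alphabetical order.
Final answer: ['dcfhj', 'faz', 'hmrtr', 'oqamuw', 'rzeheh']


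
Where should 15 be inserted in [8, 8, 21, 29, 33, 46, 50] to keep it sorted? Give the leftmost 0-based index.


List is sorted: [8, 8, 21, 29, 33, 46, 50]
We need the leftmost position where 15 can be inserted, i.e. the first index whose element is >= 15 (or the end of the list if none is).
Binary search with low=0, high=7 (0-based indices):
  low=0, high=7, mid=3: a[3]=29 >= 15, so high = 3
  low=0, high=3, mid=1: a[1]=8 < 15, so low = 2
  low=2, high=3, mid=2: a[2]=21 >= 15, so high = 2
Now low = high = 2, so the insertion index is 2.
Final answer: 2


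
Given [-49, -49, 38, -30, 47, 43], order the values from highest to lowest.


Original list: [-49, -49, 38, -30, 47, 43]
Repeatedly take the largest remaining element:
  Remaining [-49, -49, 38, -30, 47, 43] -> largest is 47
  Remaining [-49, -49, 38, -30, 43] -> largest is 43
  Remaining [-49, -49, 38, -30] -> largest is 38
  Remaining [-49, -49, -30] -> largest is -30
  Remaining [-49, -49] -> largest is -49
  Remaining [-49] -> largest is -49
Collecting the picks in order gives the descending list.
Final answer: [47, 43, 38, -30, -49, -49]


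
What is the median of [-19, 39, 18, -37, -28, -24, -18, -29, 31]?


First, sort the list: [-37, -29, -28, -24, -19, -18, 18, 31, 39]
The list has 9 elements (odd count).
The middle index is 4 (0-based), and the element there is -19.
Final answer: -19


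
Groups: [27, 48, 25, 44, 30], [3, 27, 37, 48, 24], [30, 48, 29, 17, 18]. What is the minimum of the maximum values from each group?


Find max of each group:
  Group 1: [27, 48, 25, 44, 30] -> max = 48
  Group 2: [3, 27, 37, 48, 24] -> max = 48
  Group 3: [30, 48, 29, 17, 18] -> max = 48
Maxes: [48, 48, 48]
Minimum of maxes = 48
Final answer: 48


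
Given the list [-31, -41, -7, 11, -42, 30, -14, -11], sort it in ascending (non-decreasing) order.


Original list: [-31, -41, -7, 11, -42, 30, -14, -11]
Repeatedly take the smallest remaining element:
  Remaining [-31, -41, -7, 11, -42, 30, -14, -11] -> smallest is -42
  Remaining [-31, -41, -7, 11, 30, -14, -11] -> smallest is -41
  Remaining [-31, -7, 11, 30, -14, -11] -> smallest is -31
  Remaining [-7, 11, 30, -14, -11] -> smallest is -14
  Remaining [-7, 11, 30, -11] -> smallest is -11
  Remaining [-7, 11, 30] -> smallest is -7
  Remaining [11, 30] -> smallest is 11
  Remaining [30] -> smallest is 30
Collecting the picks in order gives the sorted list.
Final answer: [-42, -41, -31, -14, -11, -7, 11, 30]


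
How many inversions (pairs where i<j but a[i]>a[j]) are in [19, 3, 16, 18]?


For each element, count the later elements that are smaller than it:
  19 (index 0): smaller elements after it = [3, 16, 18] -> 3
  3 (index 1): smaller elements after it = [] -> 0
  16 (index 2): smaller elements after it = [] -> 0
Total inversions = 3 + 0 + 0 = 3
Final answer: 3


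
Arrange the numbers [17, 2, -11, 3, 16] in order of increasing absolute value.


Compute absolute values:
  |17| = 17
  |2| = 2
  |-11| = 11
  |3| = 3
  |16| = 16
Absolute values in increasing order: 2 < 3 < 11 < 16 < 17
Listing the original numbers in that order gives the answer.
Final answer: [2, 3, -11, 16, 17]


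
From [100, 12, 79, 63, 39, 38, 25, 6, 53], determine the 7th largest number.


Sort descending: [100, 79, 63, 53, 39, 38, 25, 12, 6]
The 7th element (1-indexed) is at index 6.
Value = 25
Final answer: 25


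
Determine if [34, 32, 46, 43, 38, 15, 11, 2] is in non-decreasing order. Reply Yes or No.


Check consecutive pairs:
  34 <= 32? False
  32 <= 46? True
  46 <= 43? False
  43 <= 38? False
  38 <= 15? False
  15 <= 11? False
  11 <= 2? False
6 consecutive pair(s) are out of order, so the list is not sorted.
Final answer: No


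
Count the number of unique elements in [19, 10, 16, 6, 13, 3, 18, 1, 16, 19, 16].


List all unique values:
Distinct values: [1, 3, 6, 10, 13, 16, 18, 19]
Count = 8
Final answer: 8


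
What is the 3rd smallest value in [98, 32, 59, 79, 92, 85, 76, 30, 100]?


Sort ascending: [30, 32, 59, 76, 79, 85, 92, 98, 100]
The 3rd element (1-indexed) is at index 2.
Value = 59
Final answer: 59


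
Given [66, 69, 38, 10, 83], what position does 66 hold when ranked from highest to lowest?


Sort descending: [83, 69, 66, 38, 10]
Find 66 in the sorted list.
66 is at position 3.
Final answer: 3


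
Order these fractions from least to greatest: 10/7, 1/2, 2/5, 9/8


Convert to decimal for comparison:
  10/7 = 1.4286
  1/2 = 0.5
  2/5 = 0.4
  9/8 = 1.125
Decimals in increasing order: 0.4 < 0.5 < 1.125 < 1.4286
Writing each back as its fraction gives the sorted order.
Final answer: 2/5, 1/2, 9/8, 10/7


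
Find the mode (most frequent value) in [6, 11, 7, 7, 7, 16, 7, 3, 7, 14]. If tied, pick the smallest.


Count the frequency of each value:
  3 appears 1 time(s)
  6 appears 1 time(s)
  7 appears 5 time(s)
  11 appears 1 time(s)
  14 appears 1 time(s)
  16 appears 1 time(s)
Maximum frequency is 5.
Only 7 reaches that frequency, so it is the mode.
Final answer: 7


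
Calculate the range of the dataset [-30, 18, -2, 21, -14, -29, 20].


Maximum value: 21
Minimum value: -30
Range = 21 - (-30) = 51
Final answer: 51


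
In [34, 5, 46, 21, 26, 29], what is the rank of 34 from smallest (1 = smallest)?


Sort ascending: [5, 21, 26, 29, 34, 46]
Find 34 in the sorted list.
34 is at position 5 (1-indexed).
Final answer: 5


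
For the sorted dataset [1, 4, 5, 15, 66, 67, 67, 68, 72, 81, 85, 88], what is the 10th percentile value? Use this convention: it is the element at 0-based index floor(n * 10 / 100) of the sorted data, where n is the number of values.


The dataset has n = 12 elements.
Index = floor(12 * 10 / 100) = floor(120 / 100) = floor(1.2) = 1
Counting from index 0 in the sorted data, the element at index 1 is 4.
Final answer: 4


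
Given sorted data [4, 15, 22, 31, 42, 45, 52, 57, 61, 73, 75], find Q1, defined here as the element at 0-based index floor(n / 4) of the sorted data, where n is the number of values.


The list has n = 11 elements.
Q1 index = floor(11 / 4) = floor(2.75) = 2
Counting from index 0 in the sorted data, the element at index 2 is 22.
Final answer: 22


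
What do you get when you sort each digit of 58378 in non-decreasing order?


The number 58378 has digits: 5, 8, 3, 7, 8
Sorted: 3, 5, 7, 8, 8
Joining the sorted digits gives the result.
Final answer: 35788


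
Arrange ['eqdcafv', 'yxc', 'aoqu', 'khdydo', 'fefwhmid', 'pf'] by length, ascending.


Compute lengths:
  'eqdcafv' has length 7
  'yxc' has length 3
  'aoqu' has length 4
  'khdydo' has length 6
  'fefwhmid' has length 8
  'pf' has length 2
Lengths in increasing order: 2 < 3 < 4 < 6 < 7 < 8
Listing the words in that order gives the answer.
Final answer: ['pf', 'yxc', 'aoqu', 'khdydo', 'eqdcafv', 'fefwhmid']


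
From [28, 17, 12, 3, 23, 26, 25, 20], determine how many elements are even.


Check each element:
  28 is even
  17 is odd
  12 is even
  3 is odd
  23 is odd
  26 is even
  25 is odd
  20 is even
Evens: [28, 12, 26, 20]
Count of evens = 4
Final answer: 4


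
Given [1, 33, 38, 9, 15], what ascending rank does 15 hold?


Sort ascending: [1, 9, 15, 33, 38]
Find 15 in the sorted list.
15 is at position 3 (1-indexed).
Final answer: 3


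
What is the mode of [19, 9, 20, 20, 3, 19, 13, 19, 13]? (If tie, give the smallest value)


Count the frequency of each value:
  3 appears 1 time(s)
  9 appears 1 time(s)
  13 appears 2 time(s)
  19 appears 3 time(s)
  20 appears 2 time(s)
Maximum frequency is 3.
Only 19 reaches that frequency, so it is the mode.
Final answer: 19


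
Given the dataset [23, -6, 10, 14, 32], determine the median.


First, sort the list: [-6, 10, 14, 23, 32]
The list has 5 elements (odd count).
The middle index is 2 (0-based), and the element there is 14.
Final answer: 14


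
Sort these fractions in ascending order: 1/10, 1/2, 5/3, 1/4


Convert to decimal for comparison:
  1/10 = 0.1
  1/2 = 0.5
  5/3 = 1.6667
  1/4 = 0.25
Decimals in increasing order: 0.1 < 0.25 < 0.5 < 1.6667
Writing each back as its fraction gives the sorted order.
Final answer: 1/10, 1/4, 1/2, 5/3


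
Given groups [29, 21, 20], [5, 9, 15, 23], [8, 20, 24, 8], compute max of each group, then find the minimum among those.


Find max of each group:
  Group 1: [29, 21, 20] -> max = 29
  Group 2: [5, 9, 15, 23] -> max = 23
  Group 3: [8, 20, 24, 8] -> max = 24
Maxes: [29, 23, 24]
Minimum of maxes = 23
Final answer: 23


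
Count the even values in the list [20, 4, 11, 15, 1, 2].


Check each element:
  20 is even
  4 is even
  11 is odd
  15 is odd
  1 is odd
  2 is even
Evens: [20, 4, 2]
Count of evens = 3
Final answer: 3


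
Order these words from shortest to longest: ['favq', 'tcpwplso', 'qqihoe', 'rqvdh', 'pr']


Compute lengths:
  'favq' has length 4
  'tcpwplso' has length 8
  'qqihoe' has length 6
  'rqvdh' has length 5
  'pr' has length 2
Lengths in increasing order: 2 < 4 < 5 < 6 < 8
Listing the words in that order gives the answer.
Final answer: ['pr', 'favq', 'rqvdh', 'qqihoe', 'tcpwplso']


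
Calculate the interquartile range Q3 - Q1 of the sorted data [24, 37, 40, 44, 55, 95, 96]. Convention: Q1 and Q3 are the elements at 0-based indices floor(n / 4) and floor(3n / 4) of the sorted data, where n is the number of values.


The data has n = 7 elements.
Q1 index = floor(7 / 4) = floor(1.75) = 1; Q3 index = floor(3 * 7 / 4) = floor(5.25) = 5
Q1 = element at index 1 = 37
Q3 = element at index 5 = 95
IQR = 95 - 37 = 58
Final answer: 58


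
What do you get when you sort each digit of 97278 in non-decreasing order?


The number 97278 has digits: 9, 7, 2, 7, 8
Sorted: 2, 7, 7, 8, 9
Joining the sorted digits gives the result.
Final answer: 27789


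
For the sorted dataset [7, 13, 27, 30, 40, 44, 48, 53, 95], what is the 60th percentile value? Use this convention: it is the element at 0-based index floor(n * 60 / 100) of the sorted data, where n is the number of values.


The dataset has n = 9 elements.
Index = floor(9 * 60 / 100) = floor(540 / 100) = floor(5.4) = 5
Counting from index 0 in the sorted data, the element at index 5 is 44.
Final answer: 44


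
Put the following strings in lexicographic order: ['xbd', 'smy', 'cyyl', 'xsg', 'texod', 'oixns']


Compare strings character by character (the first differing letter decides):
  'cyyl' < 'oixns' since 'c' < 'o' at position 1
  'oixns' < 'smy' since 'o' < 's' at position 1
  'smy' < 'texod' since 's' < 't' at position 1
  'texod' < 'xbd' since 't' < 'x' at position 1
  'xbd' < 'xsg' since 'b' < 's' at position 2
Chaining these comparisons gives the alphabetical order.
Final answer: ['cyyl', 'oixns', 'smy', 'texod', 'xbd', 'xsg']


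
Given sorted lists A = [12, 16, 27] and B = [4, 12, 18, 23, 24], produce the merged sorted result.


List A: [12, 16, 27]
List B: [4, 12, 18, 23, 24]
Repeatedly compare the front elements and take the smaller:
  12 vs 4 -> take 4
  12 vs 12 -> take 12
  16 vs 12 -> take 12
  16 vs 18 -> take 16
  27 vs 18 -> take 18
  27 vs 23 -> take 23
  27 vs 24 -> take 24
  B is exhausted; append the rest of A: [27]
Final answer: [4, 12, 12, 16, 18, 23, 24, 27]


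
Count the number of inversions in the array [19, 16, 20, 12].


For each element, count the later elements that are smaller than it:
  19 (index 0): smaller elements after it = [16, 12] -> 2
  16 (index 1): smaller elements after it = [12] -> 1
  20 (index 2): smaller elements after it = [12] -> 1
Total inversions = 2 + 1 + 1 = 4
Final answer: 4


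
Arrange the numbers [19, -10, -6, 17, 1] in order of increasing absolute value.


Compute absolute values:
  |19| = 19
  |-10| = 10
  |-6| = 6
  |17| = 17
  |1| = 1
Absolute values in increasing order: 1 < 6 < 10 < 17 < 19
Listing the original numbers in that order gives the answer.
Final answer: [1, -6, -10, 17, 19]


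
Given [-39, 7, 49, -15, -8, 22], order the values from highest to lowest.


Original list: [-39, 7, 49, -15, -8, 22]
Repeatedly take the largest remaining element:
  Remaining [-39, 7, 49, -15, -8, 22] -> largest is 49
  Remaining [-39, 7, -15, -8, 22] -> largest is 22
  Remaining [-39, 7, -15, -8] -> largest is 7
  Remaining [-39, -15, -8] -> largest is -8
  Remaining [-39, -15] -> largest is -15
  Remaining [-39] -> largest is -39
Collecting the picks in order gives the descending list.
Final answer: [49, 22, 7, -8, -15, -39]


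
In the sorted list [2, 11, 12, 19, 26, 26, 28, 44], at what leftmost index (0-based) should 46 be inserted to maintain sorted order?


List is sorted: [2, 11, 12, 19, 26, 26, 28, 44]
We need the leftmost position where 46 can be inserted, i.e. the first index whose element is >= 46 (or the end of the list if none is).
Binary search with low=0, high=8 (0-based indices):
  low=0, high=8, mid=4: a[4]=26 < 46, so low = 5
  low=5, high=8, mid=6: a[6]=28 < 46, so low = 7
  low=7, high=8, mid=7: a[7]=44 < 46, so low = 8
Now low = high = 8, so the insertion index is 8.
Final answer: 8


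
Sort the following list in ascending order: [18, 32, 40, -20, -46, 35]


Original list: [18, 32, 40, -20, -46, 35]
Repeatedly take the smallest remaining element:
  Remaining [18, 32, 40, -20, -46, 35] -> smallest is -46
  Remaining [18, 32, 40, -20, 35] -> smallest is -20
  Remaining [18, 32, 40, 35] -> smallest is 18
  Remaining [32, 40, 35] -> smallest is 32
  Remaining [40, 35] -> smallest is 35
  Remaining [40] -> smallest is 40
Collecting the picks in order gives the sorted list.
Final answer: [-46, -20, 18, 32, 35, 40]


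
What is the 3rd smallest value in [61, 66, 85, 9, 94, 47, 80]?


Sort ascending: [9, 47, 61, 66, 80, 85, 94]
The 3rd element (1-indexed) is at index 2.
Value = 61
Final answer: 61


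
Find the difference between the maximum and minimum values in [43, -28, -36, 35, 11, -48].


Maximum value: 43
Minimum value: -48
Range = 43 - (-48) = 91
Final answer: 91


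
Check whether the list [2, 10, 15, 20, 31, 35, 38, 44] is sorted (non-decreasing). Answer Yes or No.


Check consecutive pairs:
  2 <= 10? True
  10 <= 15? True
  15 <= 20? True
  20 <= 31? True
  31 <= 35? True
  35 <= 38? True
  38 <= 44? True
Every consecutive pair is in order, so the list is non-decreasing.
Final answer: Yes


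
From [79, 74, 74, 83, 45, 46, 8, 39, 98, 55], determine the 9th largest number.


Sort descending: [98, 83, 79, 74, 74, 55, 46, 45, 39, 8]
The 9th element (1-indexed) is at index 8.
Value = 39
Final answer: 39


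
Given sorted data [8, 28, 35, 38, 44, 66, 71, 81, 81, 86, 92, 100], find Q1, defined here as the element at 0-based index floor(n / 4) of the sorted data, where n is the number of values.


The list has n = 12 elements.
Q1 index = floor(12 / 4) = floor(3) = 3
Counting from index 0 in the sorted data, the element at index 3 is 38.
Final answer: 38


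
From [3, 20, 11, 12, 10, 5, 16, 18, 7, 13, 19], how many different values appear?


List all unique values:
Distinct values: [3, 5, 7, 10, 11, 12, 13, 16, 18, 19, 20]
Count = 11
Final answer: 11


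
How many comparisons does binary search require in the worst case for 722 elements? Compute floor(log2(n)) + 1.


Binary search halves the search space each step.
Maximum comparisons = floor(log2(722)) + 1
log2(722) = 9.4959
floor(log2(722)) = 9, so 9 + 1 = 10
Final answer: 10


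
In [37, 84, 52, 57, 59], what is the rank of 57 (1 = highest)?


Sort descending: [84, 59, 57, 52, 37]
Find 57 in the sorted list.
57 is at position 3.
Final answer: 3


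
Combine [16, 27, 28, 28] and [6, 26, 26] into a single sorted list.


List A: [16, 27, 28, 28]
List B: [6, 26, 26]
Repeatedly compare the front elements and take the smaller:
  16 vs 6 -> take 6
  16 vs 26 -> take 16
  27 vs 26 -> take 26
  27 vs 26 -> take 26
  B is exhausted; append the rest of A: [27, 28, 28]
Final answer: [6, 16, 26, 26, 27, 28, 28]


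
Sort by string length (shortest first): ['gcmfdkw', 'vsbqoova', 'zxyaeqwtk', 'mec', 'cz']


Compute lengths:
  'gcmfdkw' has length 7
  'vsbqoova' has length 8
  'zxyaeqwtk' has length 9
  'mec' has length 3
  'cz' has length 2
Lengths in increasing order: 2 < 3 < 7 < 8 < 9
Listing the words in that order gives the answer.
Final answer: ['cz', 'mec', 'gcmfdkw', 'vsbqoova', 'zxyaeqwtk']


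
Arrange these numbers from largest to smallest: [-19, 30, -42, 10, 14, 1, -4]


Original list: [-19, 30, -42, 10, 14, 1, -4]
Repeatedly take the largest remaining element:
  Remaining [-19, 30, -42, 10, 14, 1, -4] -> largest is 30
  Remaining [-19, -42, 10, 14, 1, -4] -> largest is 14
  Remaining [-19, -42, 10, 1, -4] -> largest is 10
  Remaining [-19, -42, 1, -4] -> largest is 1
  Remaining [-19, -42, -4] -> largest is -4
  Remaining [-19, -42] -> largest is -19
  Remaining [-42] -> largest is -42
Collecting the picks in order gives the descending list.
Final answer: [30, 14, 10, 1, -4, -19, -42]


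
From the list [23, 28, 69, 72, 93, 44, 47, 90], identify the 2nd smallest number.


Sort ascending: [23, 28, 44, 47, 69, 72, 90, 93]
The 2nd element (1-indexed) is at index 1.
Value = 28
Final answer: 28


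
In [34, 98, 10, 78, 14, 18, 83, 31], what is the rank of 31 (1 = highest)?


Sort descending: [98, 83, 78, 34, 31, 18, 14, 10]
Find 31 in the sorted list.
31 is at position 5.
Final answer: 5


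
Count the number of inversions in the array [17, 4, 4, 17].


For each element, count the later elements that are smaller than it:
  17 (index 0): smaller elements after it = [4, 4] -> 2
  4 (index 1): smaller elements after it = [] -> 0
  4 (index 2): smaller elements after it = [] -> 0
Total inversions = 2 + 0 + 0 = 2
Final answer: 2


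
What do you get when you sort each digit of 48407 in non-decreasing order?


The number 48407 has digits: 4, 8, 4, 0, 7
Sorted: 0, 4, 4, 7, 8
Joining the sorted digits gives the result.
Final answer: 04478


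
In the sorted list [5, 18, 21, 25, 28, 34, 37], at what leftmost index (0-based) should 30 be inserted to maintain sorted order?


List is sorted: [5, 18, 21, 25, 28, 34, 37]
We need the leftmost position where 30 can be inserted, i.e. the first index whose element is >= 30 (or the end of the list if none is).
Binary search with low=0, high=7 (0-based indices):
  low=0, high=7, mid=3: a[3]=25 < 30, so low = 4
  low=4, high=7, mid=5: a[5]=34 >= 30, so high = 5
  low=4, high=5, mid=4: a[4]=28 < 30, so low = 5
Now low = high = 5, so the insertion index is 5.
Final answer: 5


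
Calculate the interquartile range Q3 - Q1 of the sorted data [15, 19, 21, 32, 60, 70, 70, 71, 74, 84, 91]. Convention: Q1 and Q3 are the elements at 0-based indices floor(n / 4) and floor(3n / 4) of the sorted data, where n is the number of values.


The data has n = 11 elements.
Q1 index = floor(11 / 4) = floor(2.75) = 2; Q3 index = floor(3 * 11 / 4) = floor(8.25) = 8
Q1 = element at index 2 = 21
Q3 = element at index 8 = 74
IQR = 74 - 21 = 53
Final answer: 53


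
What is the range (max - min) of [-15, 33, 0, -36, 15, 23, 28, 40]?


Maximum value: 40
Minimum value: -36
Range = 40 - (-36) = 76
Final answer: 76


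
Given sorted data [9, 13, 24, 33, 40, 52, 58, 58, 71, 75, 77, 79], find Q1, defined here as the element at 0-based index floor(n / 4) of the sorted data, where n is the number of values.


The list has n = 12 elements.
Q1 index = floor(12 / 4) = floor(3) = 3
Counting from index 0 in the sorted data, the element at index 3 is 33.
Final answer: 33


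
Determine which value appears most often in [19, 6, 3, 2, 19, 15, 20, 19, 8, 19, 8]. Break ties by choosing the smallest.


Count the frequency of each value:
  2 appears 1 time(s)
  3 appears 1 time(s)
  6 appears 1 time(s)
  8 appears 2 time(s)
  15 appears 1 time(s)
  19 appears 4 time(s)
  20 appears 1 time(s)
Maximum frequency is 4.
Only 19 reaches that frequency, so it is the mode.
Final answer: 19


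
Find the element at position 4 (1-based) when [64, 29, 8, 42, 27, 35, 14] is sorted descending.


Sort descending: [64, 42, 35, 29, 27, 14, 8]
The 4th element (1-indexed) is at index 3.
Value = 29
Final answer: 29


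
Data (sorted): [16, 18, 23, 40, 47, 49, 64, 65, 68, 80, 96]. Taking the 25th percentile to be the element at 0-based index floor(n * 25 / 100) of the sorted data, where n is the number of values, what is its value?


The dataset has n = 11 elements.
Index = floor(11 * 25 / 100) = floor(275 / 100) = floor(2.75) = 2
Counting from index 0 in the sorted data, the element at index 2 is 23.
Final answer: 23


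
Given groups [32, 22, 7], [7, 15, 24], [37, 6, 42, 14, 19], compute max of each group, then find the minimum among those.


Find max of each group:
  Group 1: [32, 22, 7] -> max = 32
  Group 2: [7, 15, 24] -> max = 24
  Group 3: [37, 6, 42, 14, 19] -> max = 42
Maxes: [32, 24, 42]
Minimum of maxes = 24
Final answer: 24


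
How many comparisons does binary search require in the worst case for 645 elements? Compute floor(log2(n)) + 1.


Binary search halves the search space each step.
Maximum comparisons = floor(log2(645)) + 1
log2(645) = 9.3332
floor(log2(645)) = 9, so 9 + 1 = 10
Final answer: 10


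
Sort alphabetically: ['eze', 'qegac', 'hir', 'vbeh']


Compare strings character by character (the first differing letter decides):
  'eze' < 'hir' since 'e' < 'h' at position 1
  'hir' < 'qegac' since 'h' < 'q' at position 1
  'qegac' < 'vbeh' since 'q' < 'v' at position 1
Chaining these comparisons gives the alphabetical order.
Final answer: ['eze', 'hir', 'qegac', 'vbeh']


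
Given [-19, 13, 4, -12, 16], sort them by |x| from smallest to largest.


Compute absolute values:
  |-19| = 19
  |13| = 13
  |4| = 4
  |-12| = 12
  |16| = 16
Absolute values in increasing order: 4 < 12 < 13 < 16 < 19
Listing the original numbers in that order gives the answer.
Final answer: [4, -12, 13, 16, -19]


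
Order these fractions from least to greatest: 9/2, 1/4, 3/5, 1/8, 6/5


Convert to decimal for comparison:
  9/2 = 4.5
  1/4 = 0.25
  3/5 = 0.6
  1/8 = 0.125
  6/5 = 1.2
Decimals in increasing order: 0.125 < 0.25 < 0.6 < 1.2 < 4.5
Writing each back as its fraction gives the sorted order.
Final answer: 1/8, 1/4, 3/5, 6/5, 9/2


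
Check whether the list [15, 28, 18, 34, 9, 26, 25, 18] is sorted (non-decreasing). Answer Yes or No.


Check consecutive pairs:
  15 <= 28? True
  28 <= 18? False
  18 <= 34? True
  34 <= 9? False
  9 <= 26? True
  26 <= 25? False
  25 <= 18? False
4 consecutive pair(s) are out of order, so the list is not sorted.
Final answer: No


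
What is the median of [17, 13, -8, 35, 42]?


First, sort the list: [-8, 13, 17, 35, 42]
The list has 5 elements (odd count).
The middle index is 2 (0-based), and the element there is 17.
Final answer: 17


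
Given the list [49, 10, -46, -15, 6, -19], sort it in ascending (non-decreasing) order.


Original list: [49, 10, -46, -15, 6, -19]
Repeatedly take the smallest remaining element:
  Remaining [49, 10, -46, -15, 6, -19] -> smallest is -46
  Remaining [49, 10, -15, 6, -19] -> smallest is -19
  Remaining [49, 10, -15, 6] -> smallest is -15
  Remaining [49, 10, 6] -> smallest is 6
  Remaining [49, 10] -> smallest is 10
  Remaining [49] -> smallest is 49
Collecting the picks in order gives the sorted list.
Final answer: [-46, -19, -15, 6, 10, 49]


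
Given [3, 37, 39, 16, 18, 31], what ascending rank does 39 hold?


Sort ascending: [3, 16, 18, 31, 37, 39]
Find 39 in the sorted list.
39 is at position 6 (1-indexed).
Final answer: 6


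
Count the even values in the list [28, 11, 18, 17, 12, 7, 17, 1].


Check each element:
  28 is even
  11 is odd
  18 is even
  17 is odd
  12 is even
  7 is odd
  17 is odd
  1 is odd
Evens: [28, 18, 12]
Count of evens = 3
Final answer: 3


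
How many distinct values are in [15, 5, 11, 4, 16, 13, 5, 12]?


List all unique values:
Distinct values: [4, 5, 11, 12, 13, 15, 16]
Count = 7
Final answer: 7


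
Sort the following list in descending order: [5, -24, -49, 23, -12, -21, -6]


Original list: [5, -24, -49, 23, -12, -21, -6]
Repeatedly take the largest remaining element:
  Remaining [5, -24, -49, 23, -12, -21, -6] -> largest is 23
  Remaining [5, -24, -49, -12, -21, -6] -> largest is 5
  Remaining [-24, -49, -12, -21, -6] -> largest is -6
  Remaining [-24, -49, -12, -21] -> largest is -12
  Remaining [-24, -49, -21] -> largest is -21
  Remaining [-24, -49] -> largest is -24
  Remaining [-49] -> largest is -49
Collecting the picks in order gives the descending list.
Final answer: [23, 5, -6, -12, -21, -24, -49]


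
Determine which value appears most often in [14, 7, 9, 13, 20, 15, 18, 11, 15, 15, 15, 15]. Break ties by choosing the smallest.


Count the frequency of each value:
  7 appears 1 time(s)
  9 appears 1 time(s)
  11 appears 1 time(s)
  13 appears 1 time(s)
  14 appears 1 time(s)
  15 appears 5 time(s)
  18 appears 1 time(s)
  20 appears 1 time(s)
Maximum frequency is 5.
Only 15 reaches that frequency, so it is the mode.
Final answer: 15


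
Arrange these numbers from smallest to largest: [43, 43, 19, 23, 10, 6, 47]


Original list: [43, 43, 19, 23, 10, 6, 47]
Repeatedly take the smallest remaining element:
  Remaining [43, 43, 19, 23, 10, 6, 47] -> smallest is 6
  Remaining [43, 43, 19, 23, 10, 47] -> smallest is 10
  Remaining [43, 43, 19, 23, 47] -> smallest is 19
  Remaining [43, 43, 23, 47] -> smallest is 23
  Remaining [43, 43, 47] -> smallest is 43
  Remaining [43, 47] -> smallest is 43
  Remaining [47] -> smallest is 47
Collecting the picks in order gives the sorted list.
Final answer: [6, 10, 19, 23, 43, 43, 47]


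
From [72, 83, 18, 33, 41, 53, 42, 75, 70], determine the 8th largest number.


Sort descending: [83, 75, 72, 70, 53, 42, 41, 33, 18]
The 8th element (1-indexed) is at index 7.
Value = 33
Final answer: 33


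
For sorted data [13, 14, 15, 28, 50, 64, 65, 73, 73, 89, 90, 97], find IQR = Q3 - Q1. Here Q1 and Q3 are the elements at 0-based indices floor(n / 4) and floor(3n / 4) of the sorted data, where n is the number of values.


The data has n = 12 elements.
Q1 index = floor(12 / 4) = floor(3) = 3; Q3 index = floor(3 * 12 / 4) = floor(9) = 9
Q1 = element at index 3 = 28
Q3 = element at index 9 = 89
IQR = 89 - 28 = 61
Final answer: 61


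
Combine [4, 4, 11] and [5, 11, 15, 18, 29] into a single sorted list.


List A: [4, 4, 11]
List B: [5, 11, 15, 18, 29]
Repeatedly compare the front elements and take the smaller:
  4 vs 5 -> take 4
  4 vs 5 -> take 4
  11 vs 5 -> take 5
  11 vs 11 -> take 11
  A is exhausted; append the rest of B: [11, 15, 18, 29]
Final answer: [4, 4, 5, 11, 11, 15, 18, 29]


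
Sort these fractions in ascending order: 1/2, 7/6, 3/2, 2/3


Convert to decimal for comparison:
  1/2 = 0.5
  7/6 = 1.1667
  3/2 = 1.5
  2/3 = 0.6667
Decimals in increasing order: 0.5 < 0.6667 < 1.1667 < 1.5
Writing each back as its fraction gives the sorted order.
Final answer: 1/2, 2/3, 7/6, 3/2


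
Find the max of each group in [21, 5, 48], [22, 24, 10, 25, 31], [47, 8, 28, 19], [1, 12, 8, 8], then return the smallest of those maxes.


Find max of each group:
  Group 1: [21, 5, 48] -> max = 48
  Group 2: [22, 24, 10, 25, 31] -> max = 31
  Group 3: [47, 8, 28, 19] -> max = 47
  Group 4: [1, 12, 8, 8] -> max = 12
Maxes: [48, 31, 47, 12]
Minimum of maxes = 12
Final answer: 12


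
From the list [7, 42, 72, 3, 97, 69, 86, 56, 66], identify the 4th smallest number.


Sort ascending: [3, 7, 42, 56, 66, 69, 72, 86, 97]
The 4th element (1-indexed) is at index 3.
Value = 56
Final answer: 56


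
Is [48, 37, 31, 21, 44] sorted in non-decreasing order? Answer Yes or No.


Check consecutive pairs:
  48 <= 37? False
  37 <= 31? False
  31 <= 21? False
  21 <= 44? True
3 consecutive pair(s) are out of order, so the list is not sorted.
Final answer: No


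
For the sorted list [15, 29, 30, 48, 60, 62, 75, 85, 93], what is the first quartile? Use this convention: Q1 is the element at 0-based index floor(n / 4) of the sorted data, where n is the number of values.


The list has n = 9 elements.
Q1 index = floor(9 / 4) = floor(2.25) = 2
Counting from index 0 in the sorted data, the element at index 2 is 30.
Final answer: 30


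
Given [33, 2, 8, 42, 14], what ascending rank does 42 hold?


Sort ascending: [2, 8, 14, 33, 42]
Find 42 in the sorted list.
42 is at position 5 (1-indexed).
Final answer: 5


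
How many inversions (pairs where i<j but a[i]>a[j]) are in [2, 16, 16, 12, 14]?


For each element, count the later elements that are smaller than it:
  2 (index 0): smaller elements after it = [] -> 0
  16 (index 1): smaller elements after it = [12, 14] -> 2
  16 (index 2): smaller elements after it = [12, 14] -> 2
  12 (index 3): smaller elements after it = [] -> 0
Total inversions = 0 + 2 + 2 + 0 = 4
Final answer: 4


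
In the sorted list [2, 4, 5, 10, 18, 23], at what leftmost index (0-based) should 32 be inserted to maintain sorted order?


List is sorted: [2, 4, 5, 10, 18, 23]
We need the leftmost position where 32 can be inserted, i.e. the first index whose element is >= 32 (or the end of the list if none is).
Binary search with low=0, high=6 (0-based indices):
  low=0, high=6, mid=3: a[3]=10 < 32, so low = 4
  low=4, high=6, mid=5: a[5]=23 < 32, so low = 6
Now low = high = 6, so the insertion index is 6.
Final answer: 6


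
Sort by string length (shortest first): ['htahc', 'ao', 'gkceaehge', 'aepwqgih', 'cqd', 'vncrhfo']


Compute lengths:
  'htahc' has length 5
  'ao' has length 2
  'gkceaehge' has length 9
  'aepwqgih' has length 8
  'cqd' has length 3
  'vncrhfo' has length 7
Lengths in increasing order: 2 < 3 < 5 < 7 < 8 < 9
Listing the words in that order gives the answer.
Final answer: ['ao', 'cqd', 'htahc', 'vncrhfo', 'aepwqgih', 'gkceaehge']


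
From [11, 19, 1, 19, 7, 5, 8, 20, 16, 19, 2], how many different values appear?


List all unique values:
Distinct values: [1, 2, 5, 7, 8, 11, 16, 19, 20]
Count = 9
Final answer: 9


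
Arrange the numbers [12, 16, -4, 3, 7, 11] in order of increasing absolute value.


Compute absolute values:
  |12| = 12
  |16| = 16
  |-4| = 4
  |3| = 3
  |7| = 7
  |11| = 11
Absolute values in increasing order: 3 < 4 < 7 < 11 < 12 < 16
Listing the original numbers in that order gives the answer.
Final answer: [3, -4, 7, 11, 12, 16]
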